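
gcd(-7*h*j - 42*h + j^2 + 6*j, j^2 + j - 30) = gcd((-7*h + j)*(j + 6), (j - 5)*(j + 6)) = j + 6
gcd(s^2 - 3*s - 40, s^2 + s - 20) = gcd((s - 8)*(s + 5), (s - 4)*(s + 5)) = s + 5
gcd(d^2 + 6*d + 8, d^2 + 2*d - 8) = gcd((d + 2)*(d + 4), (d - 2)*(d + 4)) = d + 4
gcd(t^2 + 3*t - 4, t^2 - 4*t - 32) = t + 4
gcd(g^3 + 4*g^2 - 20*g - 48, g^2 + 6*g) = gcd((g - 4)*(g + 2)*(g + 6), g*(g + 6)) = g + 6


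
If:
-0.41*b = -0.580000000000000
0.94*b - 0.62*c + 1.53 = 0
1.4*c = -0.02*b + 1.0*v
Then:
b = 1.41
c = 4.61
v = 6.49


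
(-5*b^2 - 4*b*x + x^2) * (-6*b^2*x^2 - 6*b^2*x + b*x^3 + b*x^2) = 30*b^4*x^2 + 30*b^4*x + 19*b^3*x^3 + 19*b^3*x^2 - 10*b^2*x^4 - 10*b^2*x^3 + b*x^5 + b*x^4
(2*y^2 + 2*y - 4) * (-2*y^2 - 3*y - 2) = -4*y^4 - 10*y^3 - 2*y^2 + 8*y + 8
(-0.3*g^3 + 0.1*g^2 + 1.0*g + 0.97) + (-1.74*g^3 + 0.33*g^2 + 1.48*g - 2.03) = -2.04*g^3 + 0.43*g^2 + 2.48*g - 1.06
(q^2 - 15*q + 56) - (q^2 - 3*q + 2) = 54 - 12*q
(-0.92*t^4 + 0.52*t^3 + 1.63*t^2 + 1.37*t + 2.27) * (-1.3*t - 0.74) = 1.196*t^5 + 0.00480000000000003*t^4 - 2.5038*t^3 - 2.9872*t^2 - 3.9648*t - 1.6798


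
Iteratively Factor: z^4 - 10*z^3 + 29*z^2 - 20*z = (z)*(z^3 - 10*z^2 + 29*z - 20) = z*(z - 1)*(z^2 - 9*z + 20) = z*(z - 5)*(z - 1)*(z - 4)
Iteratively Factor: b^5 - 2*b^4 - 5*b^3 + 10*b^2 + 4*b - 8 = (b - 2)*(b^4 - 5*b^2 + 4) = (b - 2)*(b - 1)*(b^3 + b^2 - 4*b - 4) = (b - 2)*(b - 1)*(b + 1)*(b^2 - 4) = (b - 2)^2*(b - 1)*(b + 1)*(b + 2)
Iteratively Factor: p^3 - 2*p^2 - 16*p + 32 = (p - 2)*(p^2 - 16) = (p - 4)*(p - 2)*(p + 4)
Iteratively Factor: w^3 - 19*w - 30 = (w - 5)*(w^2 + 5*w + 6) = (w - 5)*(w + 2)*(w + 3)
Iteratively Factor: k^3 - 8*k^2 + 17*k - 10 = (k - 5)*(k^2 - 3*k + 2) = (k - 5)*(k - 1)*(k - 2)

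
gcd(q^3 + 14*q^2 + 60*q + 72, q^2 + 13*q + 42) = q + 6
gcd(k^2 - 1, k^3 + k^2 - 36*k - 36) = k + 1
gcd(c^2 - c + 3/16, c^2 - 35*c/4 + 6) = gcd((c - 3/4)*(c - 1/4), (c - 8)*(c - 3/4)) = c - 3/4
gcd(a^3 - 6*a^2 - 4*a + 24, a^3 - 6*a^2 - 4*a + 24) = a^3 - 6*a^2 - 4*a + 24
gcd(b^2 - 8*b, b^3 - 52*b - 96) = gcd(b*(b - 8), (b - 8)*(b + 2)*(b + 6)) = b - 8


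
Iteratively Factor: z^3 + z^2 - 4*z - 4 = (z - 2)*(z^2 + 3*z + 2) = (z - 2)*(z + 1)*(z + 2)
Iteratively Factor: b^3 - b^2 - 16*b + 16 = (b - 4)*(b^2 + 3*b - 4) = (b - 4)*(b + 4)*(b - 1)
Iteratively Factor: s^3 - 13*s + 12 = (s - 1)*(s^2 + s - 12) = (s - 1)*(s + 4)*(s - 3)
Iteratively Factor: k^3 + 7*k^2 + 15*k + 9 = (k + 3)*(k^2 + 4*k + 3) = (k + 1)*(k + 3)*(k + 3)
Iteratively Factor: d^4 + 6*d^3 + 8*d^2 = (d + 2)*(d^3 + 4*d^2) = d*(d + 2)*(d^2 + 4*d) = d*(d + 2)*(d + 4)*(d)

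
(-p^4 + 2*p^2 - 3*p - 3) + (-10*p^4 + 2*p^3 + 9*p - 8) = -11*p^4 + 2*p^3 + 2*p^2 + 6*p - 11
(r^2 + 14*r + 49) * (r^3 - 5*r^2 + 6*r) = r^5 + 9*r^4 - 15*r^3 - 161*r^2 + 294*r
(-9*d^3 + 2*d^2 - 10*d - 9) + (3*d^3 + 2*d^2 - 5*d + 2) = -6*d^3 + 4*d^2 - 15*d - 7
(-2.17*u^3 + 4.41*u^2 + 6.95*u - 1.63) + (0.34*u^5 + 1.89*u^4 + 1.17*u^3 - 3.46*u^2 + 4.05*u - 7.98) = 0.34*u^5 + 1.89*u^4 - 1.0*u^3 + 0.95*u^2 + 11.0*u - 9.61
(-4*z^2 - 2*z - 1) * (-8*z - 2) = 32*z^3 + 24*z^2 + 12*z + 2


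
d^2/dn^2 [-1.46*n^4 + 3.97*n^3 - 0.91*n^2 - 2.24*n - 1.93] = -17.52*n^2 + 23.82*n - 1.82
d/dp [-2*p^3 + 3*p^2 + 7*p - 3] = -6*p^2 + 6*p + 7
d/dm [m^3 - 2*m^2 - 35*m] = 3*m^2 - 4*m - 35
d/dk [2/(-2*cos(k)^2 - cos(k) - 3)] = -2*(4*cos(k) + 1)*sin(k)/(cos(k) + cos(2*k) + 4)^2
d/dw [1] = 0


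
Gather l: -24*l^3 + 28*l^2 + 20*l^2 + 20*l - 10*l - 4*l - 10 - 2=-24*l^3 + 48*l^2 + 6*l - 12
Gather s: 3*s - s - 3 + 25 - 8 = 2*s + 14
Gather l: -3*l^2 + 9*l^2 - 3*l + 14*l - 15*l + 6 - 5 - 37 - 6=6*l^2 - 4*l - 42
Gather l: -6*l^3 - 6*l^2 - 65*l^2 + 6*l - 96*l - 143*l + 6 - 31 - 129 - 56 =-6*l^3 - 71*l^2 - 233*l - 210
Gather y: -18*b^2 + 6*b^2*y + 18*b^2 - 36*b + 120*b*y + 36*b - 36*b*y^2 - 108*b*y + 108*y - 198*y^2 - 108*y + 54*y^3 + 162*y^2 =54*y^3 + y^2*(-36*b - 36) + y*(6*b^2 + 12*b)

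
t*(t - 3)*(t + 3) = t^3 - 9*t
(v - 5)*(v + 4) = v^2 - v - 20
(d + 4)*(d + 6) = d^2 + 10*d + 24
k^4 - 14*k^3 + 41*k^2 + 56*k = k*(k - 8)*(k - 7)*(k + 1)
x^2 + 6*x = x*(x + 6)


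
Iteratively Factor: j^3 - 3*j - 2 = (j + 1)*(j^2 - j - 2) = (j + 1)^2*(j - 2)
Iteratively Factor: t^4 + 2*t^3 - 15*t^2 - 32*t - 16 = (t - 4)*(t^3 + 6*t^2 + 9*t + 4) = (t - 4)*(t + 1)*(t^2 + 5*t + 4) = (t - 4)*(t + 1)^2*(t + 4)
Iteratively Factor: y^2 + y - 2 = (y - 1)*(y + 2)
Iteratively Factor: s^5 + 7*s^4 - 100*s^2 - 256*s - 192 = (s + 2)*(s^4 + 5*s^3 - 10*s^2 - 80*s - 96) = (s + 2)^2*(s^3 + 3*s^2 - 16*s - 48) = (s + 2)^2*(s + 3)*(s^2 - 16) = (s + 2)^2*(s + 3)*(s + 4)*(s - 4)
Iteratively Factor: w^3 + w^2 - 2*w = (w - 1)*(w^2 + 2*w) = w*(w - 1)*(w + 2)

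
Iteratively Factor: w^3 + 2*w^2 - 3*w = (w)*(w^2 + 2*w - 3) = w*(w - 1)*(w + 3)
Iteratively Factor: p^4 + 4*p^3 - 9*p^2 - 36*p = (p)*(p^3 + 4*p^2 - 9*p - 36) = p*(p - 3)*(p^2 + 7*p + 12) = p*(p - 3)*(p + 4)*(p + 3)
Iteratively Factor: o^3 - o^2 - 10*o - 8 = (o + 1)*(o^2 - 2*o - 8) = (o + 1)*(o + 2)*(o - 4)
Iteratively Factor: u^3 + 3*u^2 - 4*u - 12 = (u - 2)*(u^2 + 5*u + 6) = (u - 2)*(u + 3)*(u + 2)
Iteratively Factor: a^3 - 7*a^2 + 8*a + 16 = (a - 4)*(a^2 - 3*a - 4) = (a - 4)*(a + 1)*(a - 4)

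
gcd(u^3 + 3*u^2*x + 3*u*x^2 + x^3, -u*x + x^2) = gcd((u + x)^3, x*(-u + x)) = 1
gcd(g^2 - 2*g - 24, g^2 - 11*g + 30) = g - 6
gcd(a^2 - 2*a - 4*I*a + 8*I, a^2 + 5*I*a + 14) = 1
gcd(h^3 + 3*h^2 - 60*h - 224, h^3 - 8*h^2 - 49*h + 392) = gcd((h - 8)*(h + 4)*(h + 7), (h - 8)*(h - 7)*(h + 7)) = h^2 - h - 56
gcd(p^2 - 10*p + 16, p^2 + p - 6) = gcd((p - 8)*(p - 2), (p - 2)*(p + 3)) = p - 2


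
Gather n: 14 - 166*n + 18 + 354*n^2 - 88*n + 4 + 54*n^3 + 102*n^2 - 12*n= 54*n^3 + 456*n^2 - 266*n + 36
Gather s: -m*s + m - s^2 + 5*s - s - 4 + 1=m - s^2 + s*(4 - m) - 3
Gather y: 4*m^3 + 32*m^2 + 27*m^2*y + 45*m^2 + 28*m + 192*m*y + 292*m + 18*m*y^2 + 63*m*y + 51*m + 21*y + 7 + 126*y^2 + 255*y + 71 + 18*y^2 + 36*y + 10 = 4*m^3 + 77*m^2 + 371*m + y^2*(18*m + 144) + y*(27*m^2 + 255*m + 312) + 88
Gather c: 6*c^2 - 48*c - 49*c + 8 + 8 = 6*c^2 - 97*c + 16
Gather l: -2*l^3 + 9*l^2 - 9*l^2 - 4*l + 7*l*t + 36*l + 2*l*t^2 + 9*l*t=-2*l^3 + l*(2*t^2 + 16*t + 32)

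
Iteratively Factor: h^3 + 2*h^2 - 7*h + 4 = (h - 1)*(h^2 + 3*h - 4) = (h - 1)^2*(h + 4)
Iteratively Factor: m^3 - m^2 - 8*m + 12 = (m - 2)*(m^2 + m - 6) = (m - 2)^2*(m + 3)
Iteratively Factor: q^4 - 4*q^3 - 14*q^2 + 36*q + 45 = (q - 3)*(q^3 - q^2 - 17*q - 15) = (q - 3)*(q + 1)*(q^2 - 2*q - 15) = (q - 5)*(q - 3)*(q + 1)*(q + 3)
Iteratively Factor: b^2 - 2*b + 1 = (b - 1)*(b - 1)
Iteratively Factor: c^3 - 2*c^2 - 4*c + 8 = (c - 2)*(c^2 - 4) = (c - 2)^2*(c + 2)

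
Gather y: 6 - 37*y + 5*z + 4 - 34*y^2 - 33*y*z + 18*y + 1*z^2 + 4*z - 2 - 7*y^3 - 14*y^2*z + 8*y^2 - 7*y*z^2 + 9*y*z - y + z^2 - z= -7*y^3 + y^2*(-14*z - 26) + y*(-7*z^2 - 24*z - 20) + 2*z^2 + 8*z + 8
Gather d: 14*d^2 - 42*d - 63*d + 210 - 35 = 14*d^2 - 105*d + 175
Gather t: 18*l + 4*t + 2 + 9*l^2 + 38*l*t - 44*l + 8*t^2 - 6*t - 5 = 9*l^2 - 26*l + 8*t^2 + t*(38*l - 2) - 3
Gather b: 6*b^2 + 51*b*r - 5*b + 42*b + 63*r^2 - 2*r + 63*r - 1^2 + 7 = 6*b^2 + b*(51*r + 37) + 63*r^2 + 61*r + 6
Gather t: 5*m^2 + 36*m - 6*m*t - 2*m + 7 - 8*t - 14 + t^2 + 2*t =5*m^2 + 34*m + t^2 + t*(-6*m - 6) - 7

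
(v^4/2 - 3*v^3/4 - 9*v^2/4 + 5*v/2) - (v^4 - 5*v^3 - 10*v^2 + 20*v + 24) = -v^4/2 + 17*v^3/4 + 31*v^2/4 - 35*v/2 - 24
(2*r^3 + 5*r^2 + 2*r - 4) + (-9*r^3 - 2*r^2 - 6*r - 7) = -7*r^3 + 3*r^2 - 4*r - 11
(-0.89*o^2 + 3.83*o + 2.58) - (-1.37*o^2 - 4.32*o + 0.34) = 0.48*o^2 + 8.15*o + 2.24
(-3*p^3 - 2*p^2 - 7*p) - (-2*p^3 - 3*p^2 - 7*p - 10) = -p^3 + p^2 + 10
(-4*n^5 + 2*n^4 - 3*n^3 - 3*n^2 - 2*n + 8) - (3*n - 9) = -4*n^5 + 2*n^4 - 3*n^3 - 3*n^2 - 5*n + 17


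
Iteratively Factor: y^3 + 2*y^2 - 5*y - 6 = (y - 2)*(y^2 + 4*y + 3) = (y - 2)*(y + 1)*(y + 3)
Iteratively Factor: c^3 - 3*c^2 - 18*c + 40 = (c - 2)*(c^2 - c - 20) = (c - 2)*(c + 4)*(c - 5)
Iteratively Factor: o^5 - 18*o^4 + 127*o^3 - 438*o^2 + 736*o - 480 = (o - 2)*(o^4 - 16*o^3 + 95*o^2 - 248*o + 240) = (o - 4)*(o - 2)*(o^3 - 12*o^2 + 47*o - 60) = (o - 4)*(o - 3)*(o - 2)*(o^2 - 9*o + 20) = (o - 4)^2*(o - 3)*(o - 2)*(o - 5)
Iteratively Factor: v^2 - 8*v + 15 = (v - 3)*(v - 5)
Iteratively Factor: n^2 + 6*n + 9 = (n + 3)*(n + 3)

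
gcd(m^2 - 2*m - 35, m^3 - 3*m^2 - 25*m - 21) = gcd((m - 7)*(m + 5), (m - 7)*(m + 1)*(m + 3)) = m - 7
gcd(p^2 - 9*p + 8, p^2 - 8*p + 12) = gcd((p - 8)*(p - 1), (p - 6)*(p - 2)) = 1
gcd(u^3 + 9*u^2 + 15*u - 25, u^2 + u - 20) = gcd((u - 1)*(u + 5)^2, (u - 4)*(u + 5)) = u + 5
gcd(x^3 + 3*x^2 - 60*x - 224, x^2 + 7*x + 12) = x + 4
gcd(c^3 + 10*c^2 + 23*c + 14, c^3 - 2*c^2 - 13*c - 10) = c^2 + 3*c + 2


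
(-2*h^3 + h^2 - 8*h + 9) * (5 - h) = 2*h^4 - 11*h^3 + 13*h^2 - 49*h + 45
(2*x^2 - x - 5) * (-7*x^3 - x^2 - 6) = -14*x^5 + 5*x^4 + 36*x^3 - 7*x^2 + 6*x + 30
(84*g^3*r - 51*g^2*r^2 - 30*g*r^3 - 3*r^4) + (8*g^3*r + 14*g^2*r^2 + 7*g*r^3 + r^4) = 92*g^3*r - 37*g^2*r^2 - 23*g*r^3 - 2*r^4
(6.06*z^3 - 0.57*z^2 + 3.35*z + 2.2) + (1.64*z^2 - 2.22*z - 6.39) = 6.06*z^3 + 1.07*z^2 + 1.13*z - 4.19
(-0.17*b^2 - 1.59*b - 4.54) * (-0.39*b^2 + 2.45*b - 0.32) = 0.0663*b^4 + 0.2036*b^3 - 2.0705*b^2 - 10.6142*b + 1.4528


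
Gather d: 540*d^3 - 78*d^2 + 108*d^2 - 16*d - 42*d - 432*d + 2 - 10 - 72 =540*d^3 + 30*d^2 - 490*d - 80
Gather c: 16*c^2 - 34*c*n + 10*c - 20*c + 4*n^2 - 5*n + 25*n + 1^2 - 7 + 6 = 16*c^2 + c*(-34*n - 10) + 4*n^2 + 20*n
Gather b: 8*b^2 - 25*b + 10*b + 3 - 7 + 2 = 8*b^2 - 15*b - 2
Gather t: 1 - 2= -1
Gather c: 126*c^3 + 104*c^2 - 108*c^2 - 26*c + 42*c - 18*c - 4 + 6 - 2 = 126*c^3 - 4*c^2 - 2*c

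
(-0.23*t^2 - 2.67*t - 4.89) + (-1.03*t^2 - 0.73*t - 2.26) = -1.26*t^2 - 3.4*t - 7.15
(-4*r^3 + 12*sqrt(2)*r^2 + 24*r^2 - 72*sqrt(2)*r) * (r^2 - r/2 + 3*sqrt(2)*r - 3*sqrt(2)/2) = -4*r^5 + 26*r^4 + 60*r^3 - 468*r^2 + 216*r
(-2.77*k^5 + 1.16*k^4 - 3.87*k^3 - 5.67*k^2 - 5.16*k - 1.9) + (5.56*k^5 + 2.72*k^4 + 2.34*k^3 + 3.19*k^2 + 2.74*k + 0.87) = 2.79*k^5 + 3.88*k^4 - 1.53*k^3 - 2.48*k^2 - 2.42*k - 1.03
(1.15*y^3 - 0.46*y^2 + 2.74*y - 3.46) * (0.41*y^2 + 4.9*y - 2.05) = 0.4715*y^5 + 5.4464*y^4 - 3.4881*y^3 + 12.9504*y^2 - 22.571*y + 7.093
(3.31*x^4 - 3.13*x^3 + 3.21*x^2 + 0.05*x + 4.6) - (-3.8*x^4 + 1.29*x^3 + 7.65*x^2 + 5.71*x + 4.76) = 7.11*x^4 - 4.42*x^3 - 4.44*x^2 - 5.66*x - 0.16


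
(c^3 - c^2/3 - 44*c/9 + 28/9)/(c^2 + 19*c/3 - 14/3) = (3*c^2 + c - 14)/(3*(c + 7))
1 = 1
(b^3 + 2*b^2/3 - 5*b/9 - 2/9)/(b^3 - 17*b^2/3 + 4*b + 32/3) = (9*b^2 - 3*b - 2)/(3*(3*b^2 - 20*b + 32))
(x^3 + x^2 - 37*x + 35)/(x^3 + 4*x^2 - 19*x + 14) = (x - 5)/(x - 2)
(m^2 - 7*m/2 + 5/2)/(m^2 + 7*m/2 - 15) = (m - 1)/(m + 6)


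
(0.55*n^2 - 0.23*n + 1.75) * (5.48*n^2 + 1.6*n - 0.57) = 3.014*n^4 - 0.3804*n^3 + 8.9085*n^2 + 2.9311*n - 0.9975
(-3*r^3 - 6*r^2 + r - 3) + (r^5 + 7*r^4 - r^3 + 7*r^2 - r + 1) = r^5 + 7*r^4 - 4*r^3 + r^2 - 2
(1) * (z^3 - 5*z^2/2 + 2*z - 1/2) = z^3 - 5*z^2/2 + 2*z - 1/2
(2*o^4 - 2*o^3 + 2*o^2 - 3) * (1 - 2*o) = -4*o^5 + 6*o^4 - 6*o^3 + 2*o^2 + 6*o - 3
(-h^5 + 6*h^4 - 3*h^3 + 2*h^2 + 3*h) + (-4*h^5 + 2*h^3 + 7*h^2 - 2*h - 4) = -5*h^5 + 6*h^4 - h^3 + 9*h^2 + h - 4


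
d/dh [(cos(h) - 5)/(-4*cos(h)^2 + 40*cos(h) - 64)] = (sin(h)^2 + 10*cos(h) - 35)*sin(h)/(4*(cos(h)^2 - 10*cos(h) + 16)^2)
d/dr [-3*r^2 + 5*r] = 5 - 6*r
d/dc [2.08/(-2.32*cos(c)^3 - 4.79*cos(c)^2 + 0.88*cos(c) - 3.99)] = (-14.4768*cos(c)^2 - 19.9264*cos(c) + 1.8304)*sin(c)/(2.32*cos(c)^3 + 4.79*cos(c)^2 - 0.88*cos(c) + 3.99)^2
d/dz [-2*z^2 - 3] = -4*z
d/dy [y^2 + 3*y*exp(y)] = 3*y*exp(y) + 2*y + 3*exp(y)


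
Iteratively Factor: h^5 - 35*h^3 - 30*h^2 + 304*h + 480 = (h + 4)*(h^4 - 4*h^3 - 19*h^2 + 46*h + 120) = (h + 2)*(h + 4)*(h^3 - 6*h^2 - 7*h + 60) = (h - 5)*(h + 2)*(h + 4)*(h^2 - h - 12) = (h - 5)*(h + 2)*(h + 3)*(h + 4)*(h - 4)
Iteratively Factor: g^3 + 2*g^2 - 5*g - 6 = (g - 2)*(g^2 + 4*g + 3) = (g - 2)*(g + 3)*(g + 1)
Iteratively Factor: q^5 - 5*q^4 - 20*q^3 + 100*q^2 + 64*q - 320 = (q - 4)*(q^4 - q^3 - 24*q^2 + 4*q + 80) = (q - 4)*(q + 4)*(q^3 - 5*q^2 - 4*q + 20) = (q - 4)*(q + 2)*(q + 4)*(q^2 - 7*q + 10) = (q - 5)*(q - 4)*(q + 2)*(q + 4)*(q - 2)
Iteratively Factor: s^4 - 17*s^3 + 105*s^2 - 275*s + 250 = (s - 5)*(s^3 - 12*s^2 + 45*s - 50) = (s - 5)^2*(s^2 - 7*s + 10) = (s - 5)^3*(s - 2)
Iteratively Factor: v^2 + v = (v)*(v + 1)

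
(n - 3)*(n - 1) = n^2 - 4*n + 3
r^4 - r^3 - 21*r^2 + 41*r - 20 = (r - 4)*(r - 1)^2*(r + 5)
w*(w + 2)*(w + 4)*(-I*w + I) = -I*w^4 - 5*I*w^3 - 2*I*w^2 + 8*I*w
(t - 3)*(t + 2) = t^2 - t - 6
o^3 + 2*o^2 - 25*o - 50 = (o - 5)*(o + 2)*(o + 5)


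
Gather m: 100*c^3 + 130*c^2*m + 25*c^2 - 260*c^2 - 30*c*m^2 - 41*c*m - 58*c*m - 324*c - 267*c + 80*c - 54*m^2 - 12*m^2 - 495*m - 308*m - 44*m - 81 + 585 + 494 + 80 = 100*c^3 - 235*c^2 - 511*c + m^2*(-30*c - 66) + m*(130*c^2 - 99*c - 847) + 1078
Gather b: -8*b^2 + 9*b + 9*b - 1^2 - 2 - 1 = -8*b^2 + 18*b - 4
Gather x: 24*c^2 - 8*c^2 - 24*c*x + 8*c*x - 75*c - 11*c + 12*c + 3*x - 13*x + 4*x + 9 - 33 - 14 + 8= 16*c^2 - 74*c + x*(-16*c - 6) - 30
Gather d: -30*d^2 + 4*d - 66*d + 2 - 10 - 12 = -30*d^2 - 62*d - 20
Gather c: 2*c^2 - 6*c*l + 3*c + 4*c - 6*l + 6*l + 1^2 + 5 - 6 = 2*c^2 + c*(7 - 6*l)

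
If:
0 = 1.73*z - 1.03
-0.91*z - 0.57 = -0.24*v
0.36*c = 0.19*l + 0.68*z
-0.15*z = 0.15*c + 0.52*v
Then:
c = -16.65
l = -33.69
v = 4.63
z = 0.60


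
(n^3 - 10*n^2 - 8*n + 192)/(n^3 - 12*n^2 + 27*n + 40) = (n^2 - 2*n - 24)/(n^2 - 4*n - 5)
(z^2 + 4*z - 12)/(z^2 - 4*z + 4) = (z + 6)/(z - 2)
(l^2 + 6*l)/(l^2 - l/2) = 2*(l + 6)/(2*l - 1)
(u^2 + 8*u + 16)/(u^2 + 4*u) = (u + 4)/u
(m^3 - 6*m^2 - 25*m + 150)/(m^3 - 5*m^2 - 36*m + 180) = (m + 5)/(m + 6)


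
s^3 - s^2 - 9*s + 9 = (s - 3)*(s - 1)*(s + 3)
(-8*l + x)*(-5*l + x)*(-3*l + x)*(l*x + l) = -120*l^4*x - 120*l^4 + 79*l^3*x^2 + 79*l^3*x - 16*l^2*x^3 - 16*l^2*x^2 + l*x^4 + l*x^3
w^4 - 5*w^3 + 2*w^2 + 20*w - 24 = (w - 3)*(w - 2)^2*(w + 2)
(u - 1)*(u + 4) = u^2 + 3*u - 4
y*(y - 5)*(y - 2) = y^3 - 7*y^2 + 10*y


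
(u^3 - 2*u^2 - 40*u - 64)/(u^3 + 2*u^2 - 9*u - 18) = (u^2 - 4*u - 32)/(u^2 - 9)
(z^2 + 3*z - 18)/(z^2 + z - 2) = (z^2 + 3*z - 18)/(z^2 + z - 2)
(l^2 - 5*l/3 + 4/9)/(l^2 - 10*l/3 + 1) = (l - 4/3)/(l - 3)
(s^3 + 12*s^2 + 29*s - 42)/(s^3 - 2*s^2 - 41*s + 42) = (s + 7)/(s - 7)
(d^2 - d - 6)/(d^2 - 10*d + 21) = (d + 2)/(d - 7)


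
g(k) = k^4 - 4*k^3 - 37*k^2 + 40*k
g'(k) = 4*k^3 - 12*k^2 - 74*k + 40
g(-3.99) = -241.11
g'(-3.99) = -109.87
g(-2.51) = -230.56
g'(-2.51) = 86.89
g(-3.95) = -245.33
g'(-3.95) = -101.45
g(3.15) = -267.70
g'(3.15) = -187.15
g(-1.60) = -135.78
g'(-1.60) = 111.30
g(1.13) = -6.19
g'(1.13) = -53.17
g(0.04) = 1.54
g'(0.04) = 37.02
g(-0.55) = -32.44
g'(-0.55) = 76.40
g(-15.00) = 55200.00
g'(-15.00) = -15050.00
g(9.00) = 1008.00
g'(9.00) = 1318.00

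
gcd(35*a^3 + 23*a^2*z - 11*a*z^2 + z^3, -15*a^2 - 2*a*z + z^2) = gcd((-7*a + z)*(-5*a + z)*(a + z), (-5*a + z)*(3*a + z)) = -5*a + z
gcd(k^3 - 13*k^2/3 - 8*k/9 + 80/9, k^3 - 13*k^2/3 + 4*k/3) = k - 4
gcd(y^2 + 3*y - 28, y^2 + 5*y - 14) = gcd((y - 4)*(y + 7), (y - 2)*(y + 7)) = y + 7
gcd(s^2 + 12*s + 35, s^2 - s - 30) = s + 5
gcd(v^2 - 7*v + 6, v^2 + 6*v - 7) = v - 1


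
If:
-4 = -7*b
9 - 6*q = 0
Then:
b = 4/7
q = 3/2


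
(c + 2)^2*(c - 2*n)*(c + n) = c^4 - c^3*n + 4*c^3 - 2*c^2*n^2 - 4*c^2*n + 4*c^2 - 8*c*n^2 - 4*c*n - 8*n^2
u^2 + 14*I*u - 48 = (u + 6*I)*(u + 8*I)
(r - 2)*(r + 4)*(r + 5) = r^3 + 7*r^2 + 2*r - 40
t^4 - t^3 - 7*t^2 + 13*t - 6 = (t - 2)*(t - 1)^2*(t + 3)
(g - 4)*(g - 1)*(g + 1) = g^3 - 4*g^2 - g + 4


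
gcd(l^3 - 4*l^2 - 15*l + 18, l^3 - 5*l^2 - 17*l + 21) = l^2 + 2*l - 3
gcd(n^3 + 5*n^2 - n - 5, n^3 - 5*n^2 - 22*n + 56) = 1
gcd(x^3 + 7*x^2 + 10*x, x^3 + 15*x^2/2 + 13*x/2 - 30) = x + 5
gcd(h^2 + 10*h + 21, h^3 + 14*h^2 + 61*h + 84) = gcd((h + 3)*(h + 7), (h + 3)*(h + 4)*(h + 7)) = h^2 + 10*h + 21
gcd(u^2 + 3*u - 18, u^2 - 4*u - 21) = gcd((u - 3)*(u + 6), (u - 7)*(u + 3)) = 1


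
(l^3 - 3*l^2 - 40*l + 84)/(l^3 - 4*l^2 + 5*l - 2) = (l^2 - l - 42)/(l^2 - 2*l + 1)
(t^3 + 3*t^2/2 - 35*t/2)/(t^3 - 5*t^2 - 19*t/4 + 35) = 2*t*(t + 5)/(2*t^2 - 3*t - 20)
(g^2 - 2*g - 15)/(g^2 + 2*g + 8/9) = 9*(g^2 - 2*g - 15)/(9*g^2 + 18*g + 8)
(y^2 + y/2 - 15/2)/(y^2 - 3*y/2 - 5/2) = (y + 3)/(y + 1)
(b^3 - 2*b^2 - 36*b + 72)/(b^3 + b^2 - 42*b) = (b^2 + 4*b - 12)/(b*(b + 7))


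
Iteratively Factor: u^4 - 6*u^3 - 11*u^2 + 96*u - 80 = (u - 4)*(u^3 - 2*u^2 - 19*u + 20) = (u - 5)*(u - 4)*(u^2 + 3*u - 4) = (u - 5)*(u - 4)*(u - 1)*(u + 4)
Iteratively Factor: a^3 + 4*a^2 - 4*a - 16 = (a + 2)*(a^2 + 2*a - 8) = (a - 2)*(a + 2)*(a + 4)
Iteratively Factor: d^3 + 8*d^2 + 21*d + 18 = (d + 3)*(d^2 + 5*d + 6) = (d + 3)^2*(d + 2)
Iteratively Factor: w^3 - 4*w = (w - 2)*(w^2 + 2*w) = w*(w - 2)*(w + 2)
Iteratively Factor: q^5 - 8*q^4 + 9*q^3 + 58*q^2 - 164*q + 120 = (q - 2)*(q^4 - 6*q^3 - 3*q^2 + 52*q - 60) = (q - 2)*(q + 3)*(q^3 - 9*q^2 + 24*q - 20) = (q - 5)*(q - 2)*(q + 3)*(q^2 - 4*q + 4) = (q - 5)*(q - 2)^2*(q + 3)*(q - 2)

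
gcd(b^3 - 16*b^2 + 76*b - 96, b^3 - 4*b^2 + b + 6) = b - 2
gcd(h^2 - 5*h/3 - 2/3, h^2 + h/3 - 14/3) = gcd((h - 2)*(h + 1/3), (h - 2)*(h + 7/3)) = h - 2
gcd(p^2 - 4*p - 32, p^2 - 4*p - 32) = p^2 - 4*p - 32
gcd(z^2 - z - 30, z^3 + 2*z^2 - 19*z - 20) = z + 5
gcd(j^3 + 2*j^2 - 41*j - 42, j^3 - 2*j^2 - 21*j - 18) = j^2 - 5*j - 6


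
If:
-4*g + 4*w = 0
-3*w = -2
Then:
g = 2/3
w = 2/3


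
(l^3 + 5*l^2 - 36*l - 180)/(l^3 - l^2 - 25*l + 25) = (l^2 - 36)/(l^2 - 6*l + 5)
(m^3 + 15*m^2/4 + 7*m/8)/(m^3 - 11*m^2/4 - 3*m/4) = (m + 7/2)/(m - 3)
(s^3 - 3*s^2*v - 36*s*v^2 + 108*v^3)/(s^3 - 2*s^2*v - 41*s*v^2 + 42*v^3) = (s^2 - 9*s*v + 18*v^2)/(s^2 - 8*s*v + 7*v^2)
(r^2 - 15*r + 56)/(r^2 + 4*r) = (r^2 - 15*r + 56)/(r*(r + 4))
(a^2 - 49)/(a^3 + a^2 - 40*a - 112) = (a + 7)/(a^2 + 8*a + 16)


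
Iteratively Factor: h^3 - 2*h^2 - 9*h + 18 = (h + 3)*(h^2 - 5*h + 6) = (h - 3)*(h + 3)*(h - 2)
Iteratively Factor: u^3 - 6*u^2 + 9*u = (u)*(u^2 - 6*u + 9) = u*(u - 3)*(u - 3)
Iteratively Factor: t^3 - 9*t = (t)*(t^2 - 9) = t*(t + 3)*(t - 3)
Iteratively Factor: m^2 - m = (m)*(m - 1)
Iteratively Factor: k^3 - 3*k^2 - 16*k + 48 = (k - 4)*(k^2 + k - 12) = (k - 4)*(k + 4)*(k - 3)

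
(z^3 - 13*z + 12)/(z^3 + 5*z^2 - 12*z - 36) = (z^2 + 3*z - 4)/(z^2 + 8*z + 12)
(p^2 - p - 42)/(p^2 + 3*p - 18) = (p - 7)/(p - 3)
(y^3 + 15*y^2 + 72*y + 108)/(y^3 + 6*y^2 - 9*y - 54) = (y + 6)/(y - 3)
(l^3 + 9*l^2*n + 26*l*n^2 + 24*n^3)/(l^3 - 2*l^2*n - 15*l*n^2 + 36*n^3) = (l^2 + 5*l*n + 6*n^2)/(l^2 - 6*l*n + 9*n^2)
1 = 1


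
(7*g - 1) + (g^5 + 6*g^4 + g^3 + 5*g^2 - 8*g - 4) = g^5 + 6*g^4 + g^3 + 5*g^2 - g - 5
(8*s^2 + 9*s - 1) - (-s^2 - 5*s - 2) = 9*s^2 + 14*s + 1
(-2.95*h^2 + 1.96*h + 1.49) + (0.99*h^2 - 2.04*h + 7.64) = -1.96*h^2 - 0.0800000000000001*h + 9.13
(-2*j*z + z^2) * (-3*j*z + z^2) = 6*j^2*z^2 - 5*j*z^3 + z^4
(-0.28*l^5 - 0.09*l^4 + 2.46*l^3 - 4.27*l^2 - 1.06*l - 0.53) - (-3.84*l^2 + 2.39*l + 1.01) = -0.28*l^5 - 0.09*l^4 + 2.46*l^3 - 0.43*l^2 - 3.45*l - 1.54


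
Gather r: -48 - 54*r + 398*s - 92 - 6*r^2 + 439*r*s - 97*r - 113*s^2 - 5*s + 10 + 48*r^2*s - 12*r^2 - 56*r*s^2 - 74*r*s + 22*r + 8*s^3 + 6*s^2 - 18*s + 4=r^2*(48*s - 18) + r*(-56*s^2 + 365*s - 129) + 8*s^3 - 107*s^2 + 375*s - 126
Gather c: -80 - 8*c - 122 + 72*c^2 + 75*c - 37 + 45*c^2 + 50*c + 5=117*c^2 + 117*c - 234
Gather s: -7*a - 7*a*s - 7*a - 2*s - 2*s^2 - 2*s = -14*a - 2*s^2 + s*(-7*a - 4)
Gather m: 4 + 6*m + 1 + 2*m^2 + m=2*m^2 + 7*m + 5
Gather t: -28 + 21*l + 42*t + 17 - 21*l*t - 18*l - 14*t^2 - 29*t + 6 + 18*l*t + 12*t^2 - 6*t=3*l - 2*t^2 + t*(7 - 3*l) - 5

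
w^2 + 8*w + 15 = (w + 3)*(w + 5)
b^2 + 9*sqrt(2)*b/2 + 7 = (b + sqrt(2))*(b + 7*sqrt(2)/2)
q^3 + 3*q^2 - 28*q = q*(q - 4)*(q + 7)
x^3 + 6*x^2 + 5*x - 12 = (x - 1)*(x + 3)*(x + 4)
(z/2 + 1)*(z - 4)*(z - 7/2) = z^3/2 - 11*z^2/4 - z/2 + 14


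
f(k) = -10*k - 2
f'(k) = -10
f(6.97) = -71.70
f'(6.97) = -10.00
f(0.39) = -5.90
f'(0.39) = -10.00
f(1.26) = -14.60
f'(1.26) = -10.00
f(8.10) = -83.00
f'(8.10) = -10.00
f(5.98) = -61.80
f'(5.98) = -10.00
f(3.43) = -36.30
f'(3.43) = -10.00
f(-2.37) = 21.70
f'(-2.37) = -10.00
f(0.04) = -2.40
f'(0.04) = -10.00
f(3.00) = -32.00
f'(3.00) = -10.00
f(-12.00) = 118.00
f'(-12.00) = -10.00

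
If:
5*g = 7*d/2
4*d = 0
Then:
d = 0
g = 0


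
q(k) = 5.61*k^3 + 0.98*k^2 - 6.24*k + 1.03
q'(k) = 16.83*k^2 + 1.96*k - 6.24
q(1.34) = 7.93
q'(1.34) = 26.61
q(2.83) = 118.37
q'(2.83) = 134.10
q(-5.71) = -975.80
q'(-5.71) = 531.30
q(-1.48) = -5.77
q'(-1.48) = 27.72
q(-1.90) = -22.06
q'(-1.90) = 50.79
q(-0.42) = 3.41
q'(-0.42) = -4.09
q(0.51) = -1.15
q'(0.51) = -0.86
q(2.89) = 126.59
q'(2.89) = 139.99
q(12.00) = 9761.35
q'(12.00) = 2440.80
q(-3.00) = -122.90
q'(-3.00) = 139.35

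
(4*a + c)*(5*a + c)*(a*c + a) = 20*a^3*c + 20*a^3 + 9*a^2*c^2 + 9*a^2*c + a*c^3 + a*c^2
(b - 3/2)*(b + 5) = b^2 + 7*b/2 - 15/2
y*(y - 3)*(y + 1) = y^3 - 2*y^2 - 3*y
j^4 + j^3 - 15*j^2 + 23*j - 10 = (j - 2)*(j - 1)^2*(j + 5)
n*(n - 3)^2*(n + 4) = n^4 - 2*n^3 - 15*n^2 + 36*n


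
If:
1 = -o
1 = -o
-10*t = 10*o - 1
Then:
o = -1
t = 11/10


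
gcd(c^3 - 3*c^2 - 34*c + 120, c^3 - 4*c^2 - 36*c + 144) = c^2 + 2*c - 24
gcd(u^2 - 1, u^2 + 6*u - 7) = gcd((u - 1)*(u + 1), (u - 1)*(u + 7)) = u - 1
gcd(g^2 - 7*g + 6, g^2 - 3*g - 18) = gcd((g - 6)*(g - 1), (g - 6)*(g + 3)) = g - 6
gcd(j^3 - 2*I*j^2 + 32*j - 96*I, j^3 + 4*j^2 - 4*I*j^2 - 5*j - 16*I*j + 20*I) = j - 4*I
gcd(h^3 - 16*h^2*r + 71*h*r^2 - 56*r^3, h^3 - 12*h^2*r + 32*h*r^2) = -h + 8*r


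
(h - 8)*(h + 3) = h^2 - 5*h - 24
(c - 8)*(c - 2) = c^2 - 10*c + 16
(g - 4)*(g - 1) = g^2 - 5*g + 4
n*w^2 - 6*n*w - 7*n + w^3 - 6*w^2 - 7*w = (n + w)*(w - 7)*(w + 1)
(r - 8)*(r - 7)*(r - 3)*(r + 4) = r^4 - 14*r^3 + 29*r^2 + 236*r - 672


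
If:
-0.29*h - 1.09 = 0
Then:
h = -3.76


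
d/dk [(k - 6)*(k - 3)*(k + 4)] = 3*k^2 - 10*k - 18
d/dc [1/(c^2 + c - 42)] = (-2*c - 1)/(c^2 + c - 42)^2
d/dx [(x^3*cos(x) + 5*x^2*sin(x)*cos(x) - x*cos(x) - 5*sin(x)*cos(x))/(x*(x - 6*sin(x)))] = (x*(x - 6*sin(x))*(-x^3*sin(x) + 3*x^2*cos(x) + 5*x^2*cos(2*x) + x*sin(x) + 5*x*sin(2*x) - cos(x) - 5*cos(2*x)) + x*(6*cos(x) - 1)*(x^3 + 5*x^2*sin(x) - x - 5*sin(x))*cos(x) + (x - 6*sin(x))*(-x^3 - 5*x^2*sin(x) + x + 5*sin(x))*cos(x))/(x^2*(x - 6*sin(x))^2)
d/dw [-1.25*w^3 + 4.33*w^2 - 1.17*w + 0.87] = -3.75*w^2 + 8.66*w - 1.17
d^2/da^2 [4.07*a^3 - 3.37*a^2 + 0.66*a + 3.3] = 24.42*a - 6.74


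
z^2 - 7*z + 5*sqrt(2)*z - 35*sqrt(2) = (z - 7)*(z + 5*sqrt(2))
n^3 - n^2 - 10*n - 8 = (n - 4)*(n + 1)*(n + 2)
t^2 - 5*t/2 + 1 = (t - 2)*(t - 1/2)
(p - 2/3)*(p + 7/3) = p^2 + 5*p/3 - 14/9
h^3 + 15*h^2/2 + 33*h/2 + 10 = (h + 1)*(h + 5/2)*(h + 4)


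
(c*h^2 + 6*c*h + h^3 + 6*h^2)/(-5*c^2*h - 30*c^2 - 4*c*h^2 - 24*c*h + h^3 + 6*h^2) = -h/(5*c - h)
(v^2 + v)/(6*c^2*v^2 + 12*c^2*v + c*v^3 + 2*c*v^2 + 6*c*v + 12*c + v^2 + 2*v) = v*(v + 1)/(6*c^2*v^2 + 12*c^2*v + c*v^3 + 2*c*v^2 + 6*c*v + 12*c + v^2 + 2*v)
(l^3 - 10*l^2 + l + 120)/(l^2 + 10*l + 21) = (l^2 - 13*l + 40)/(l + 7)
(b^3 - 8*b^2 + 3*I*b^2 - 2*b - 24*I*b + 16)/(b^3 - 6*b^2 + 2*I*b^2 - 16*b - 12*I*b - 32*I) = (b + I)/(b + 2)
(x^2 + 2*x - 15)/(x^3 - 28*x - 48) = (-x^2 - 2*x + 15)/(-x^3 + 28*x + 48)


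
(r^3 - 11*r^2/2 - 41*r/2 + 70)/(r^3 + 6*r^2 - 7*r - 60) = (2*r^2 - 19*r + 35)/(2*(r^2 + 2*r - 15))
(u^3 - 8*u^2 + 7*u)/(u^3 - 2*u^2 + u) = (u - 7)/(u - 1)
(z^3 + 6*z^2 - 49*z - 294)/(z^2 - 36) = (z^2 - 49)/(z - 6)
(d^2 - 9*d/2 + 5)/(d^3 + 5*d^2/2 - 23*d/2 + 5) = (2*d - 5)/(2*d^2 + 9*d - 5)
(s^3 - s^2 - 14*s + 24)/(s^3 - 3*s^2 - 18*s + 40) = (s - 3)/(s - 5)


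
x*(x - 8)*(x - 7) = x^3 - 15*x^2 + 56*x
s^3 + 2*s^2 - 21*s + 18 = (s - 3)*(s - 1)*(s + 6)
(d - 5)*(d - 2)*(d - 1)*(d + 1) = d^4 - 7*d^3 + 9*d^2 + 7*d - 10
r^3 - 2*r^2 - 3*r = r*(r - 3)*(r + 1)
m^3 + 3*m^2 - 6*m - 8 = (m - 2)*(m + 1)*(m + 4)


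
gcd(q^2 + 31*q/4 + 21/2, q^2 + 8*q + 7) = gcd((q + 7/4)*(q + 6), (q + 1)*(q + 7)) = 1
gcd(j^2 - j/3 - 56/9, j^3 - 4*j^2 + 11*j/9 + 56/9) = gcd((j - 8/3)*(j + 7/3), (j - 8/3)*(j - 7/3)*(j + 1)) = j - 8/3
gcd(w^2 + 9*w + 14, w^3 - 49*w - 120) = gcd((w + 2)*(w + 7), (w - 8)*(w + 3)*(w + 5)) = 1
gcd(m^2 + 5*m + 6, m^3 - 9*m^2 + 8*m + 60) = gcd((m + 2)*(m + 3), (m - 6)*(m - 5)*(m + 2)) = m + 2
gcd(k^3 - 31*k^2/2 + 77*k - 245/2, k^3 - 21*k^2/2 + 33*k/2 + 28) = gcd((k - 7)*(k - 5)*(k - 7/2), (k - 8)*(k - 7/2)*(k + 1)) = k - 7/2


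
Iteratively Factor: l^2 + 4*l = (l)*(l + 4)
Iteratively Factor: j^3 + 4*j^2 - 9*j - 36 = (j + 4)*(j^2 - 9) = (j - 3)*(j + 4)*(j + 3)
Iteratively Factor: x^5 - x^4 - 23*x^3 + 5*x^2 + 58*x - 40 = (x - 1)*(x^4 - 23*x^2 - 18*x + 40) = (x - 1)^2*(x^3 + x^2 - 22*x - 40) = (x - 1)^2*(x + 4)*(x^2 - 3*x - 10) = (x - 1)^2*(x + 2)*(x + 4)*(x - 5)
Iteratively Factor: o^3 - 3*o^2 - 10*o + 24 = (o + 3)*(o^2 - 6*o + 8) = (o - 4)*(o + 3)*(o - 2)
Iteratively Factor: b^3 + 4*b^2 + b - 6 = (b + 3)*(b^2 + b - 2) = (b - 1)*(b + 3)*(b + 2)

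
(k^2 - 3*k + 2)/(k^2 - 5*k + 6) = (k - 1)/(k - 3)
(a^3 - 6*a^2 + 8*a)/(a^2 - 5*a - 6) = a*(-a^2 + 6*a - 8)/(-a^2 + 5*a + 6)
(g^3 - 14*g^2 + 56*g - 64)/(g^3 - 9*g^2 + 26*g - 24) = (g - 8)/(g - 3)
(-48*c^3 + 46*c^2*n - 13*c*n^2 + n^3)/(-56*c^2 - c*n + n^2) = (6*c^2 - 5*c*n + n^2)/(7*c + n)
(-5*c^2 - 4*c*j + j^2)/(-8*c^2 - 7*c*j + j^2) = (5*c - j)/(8*c - j)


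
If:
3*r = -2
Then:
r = -2/3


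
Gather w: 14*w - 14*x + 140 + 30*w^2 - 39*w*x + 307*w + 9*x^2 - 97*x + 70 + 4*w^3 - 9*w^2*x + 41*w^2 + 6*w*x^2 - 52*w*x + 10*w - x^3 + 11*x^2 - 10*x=4*w^3 + w^2*(71 - 9*x) + w*(6*x^2 - 91*x + 331) - x^3 + 20*x^2 - 121*x + 210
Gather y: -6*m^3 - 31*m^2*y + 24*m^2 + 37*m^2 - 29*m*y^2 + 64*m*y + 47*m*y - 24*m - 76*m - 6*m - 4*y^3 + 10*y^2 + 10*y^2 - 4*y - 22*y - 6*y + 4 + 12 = -6*m^3 + 61*m^2 - 106*m - 4*y^3 + y^2*(20 - 29*m) + y*(-31*m^2 + 111*m - 32) + 16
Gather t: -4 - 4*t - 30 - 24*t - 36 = -28*t - 70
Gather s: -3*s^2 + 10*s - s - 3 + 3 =-3*s^2 + 9*s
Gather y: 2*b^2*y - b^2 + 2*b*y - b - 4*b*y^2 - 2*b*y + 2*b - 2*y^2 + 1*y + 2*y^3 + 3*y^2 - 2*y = -b^2 + b + 2*y^3 + y^2*(1 - 4*b) + y*(2*b^2 - 1)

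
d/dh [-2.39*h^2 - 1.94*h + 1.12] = -4.78*h - 1.94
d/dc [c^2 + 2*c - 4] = 2*c + 2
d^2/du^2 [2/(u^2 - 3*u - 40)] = 4*(u^2 - 3*u - (2*u - 3)^2 - 40)/(-u^2 + 3*u + 40)^3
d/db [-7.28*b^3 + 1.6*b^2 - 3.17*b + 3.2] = -21.84*b^2 + 3.2*b - 3.17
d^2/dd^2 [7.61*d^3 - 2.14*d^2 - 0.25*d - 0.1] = 45.66*d - 4.28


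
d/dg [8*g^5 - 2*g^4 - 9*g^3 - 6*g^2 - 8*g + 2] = 40*g^4 - 8*g^3 - 27*g^2 - 12*g - 8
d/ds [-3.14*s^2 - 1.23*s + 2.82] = -6.28*s - 1.23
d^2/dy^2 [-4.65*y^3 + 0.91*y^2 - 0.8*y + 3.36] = 1.82 - 27.9*y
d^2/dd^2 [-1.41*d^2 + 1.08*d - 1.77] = -2.82000000000000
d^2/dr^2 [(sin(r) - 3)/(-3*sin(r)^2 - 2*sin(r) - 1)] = (9*sin(r)^5 - 114*sin(r)^4 - 90*sin(r)^3 + 184*sin(r)^2 + 133*sin(r) + 10)/(3*sin(r)^2 + 2*sin(r) + 1)^3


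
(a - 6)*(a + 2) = a^2 - 4*a - 12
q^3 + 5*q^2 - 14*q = q*(q - 2)*(q + 7)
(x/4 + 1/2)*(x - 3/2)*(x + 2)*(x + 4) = x^4/4 + 13*x^3/8 + 2*x^2 - 7*x/2 - 6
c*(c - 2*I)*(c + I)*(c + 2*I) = c^4 + I*c^3 + 4*c^2 + 4*I*c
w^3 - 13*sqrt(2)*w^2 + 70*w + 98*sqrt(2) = (w - 7*sqrt(2))^2*(w + sqrt(2))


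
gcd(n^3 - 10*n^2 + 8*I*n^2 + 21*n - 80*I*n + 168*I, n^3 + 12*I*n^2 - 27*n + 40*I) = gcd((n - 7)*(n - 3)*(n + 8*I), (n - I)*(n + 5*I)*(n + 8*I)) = n + 8*I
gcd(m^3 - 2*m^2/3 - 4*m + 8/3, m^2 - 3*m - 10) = m + 2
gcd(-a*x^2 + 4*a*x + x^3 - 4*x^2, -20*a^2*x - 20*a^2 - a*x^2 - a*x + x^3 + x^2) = 1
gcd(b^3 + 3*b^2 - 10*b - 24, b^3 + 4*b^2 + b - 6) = b + 2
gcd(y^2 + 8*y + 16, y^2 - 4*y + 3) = 1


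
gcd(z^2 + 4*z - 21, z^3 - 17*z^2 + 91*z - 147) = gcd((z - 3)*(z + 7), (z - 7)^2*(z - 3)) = z - 3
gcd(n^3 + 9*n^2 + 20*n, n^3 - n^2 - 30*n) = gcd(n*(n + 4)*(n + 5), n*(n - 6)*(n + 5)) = n^2 + 5*n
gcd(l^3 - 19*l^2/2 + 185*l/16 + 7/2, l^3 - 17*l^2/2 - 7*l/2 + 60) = l - 8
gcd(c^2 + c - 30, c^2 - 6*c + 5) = c - 5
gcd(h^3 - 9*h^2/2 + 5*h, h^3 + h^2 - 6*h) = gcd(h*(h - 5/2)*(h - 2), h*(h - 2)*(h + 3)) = h^2 - 2*h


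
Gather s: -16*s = -16*s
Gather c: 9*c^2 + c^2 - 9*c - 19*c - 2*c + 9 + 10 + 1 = 10*c^2 - 30*c + 20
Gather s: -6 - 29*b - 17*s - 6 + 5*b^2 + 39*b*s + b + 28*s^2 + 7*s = 5*b^2 - 28*b + 28*s^2 + s*(39*b - 10) - 12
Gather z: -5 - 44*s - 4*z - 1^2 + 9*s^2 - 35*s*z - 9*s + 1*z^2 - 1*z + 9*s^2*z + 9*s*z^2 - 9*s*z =9*s^2 - 53*s + z^2*(9*s + 1) + z*(9*s^2 - 44*s - 5) - 6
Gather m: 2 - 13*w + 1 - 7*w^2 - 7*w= -7*w^2 - 20*w + 3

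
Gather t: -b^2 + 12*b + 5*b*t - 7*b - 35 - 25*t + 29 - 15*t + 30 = -b^2 + 5*b + t*(5*b - 40) + 24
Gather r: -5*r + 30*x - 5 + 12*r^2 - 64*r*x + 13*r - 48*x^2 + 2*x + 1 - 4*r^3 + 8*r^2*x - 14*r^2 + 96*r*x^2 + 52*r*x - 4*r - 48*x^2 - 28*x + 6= -4*r^3 + r^2*(8*x - 2) + r*(96*x^2 - 12*x + 4) - 96*x^2 + 4*x + 2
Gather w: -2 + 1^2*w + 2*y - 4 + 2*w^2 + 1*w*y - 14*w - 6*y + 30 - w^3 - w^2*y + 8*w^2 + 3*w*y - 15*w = -w^3 + w^2*(10 - y) + w*(4*y - 28) - 4*y + 24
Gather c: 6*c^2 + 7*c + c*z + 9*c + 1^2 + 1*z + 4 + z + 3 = 6*c^2 + c*(z + 16) + 2*z + 8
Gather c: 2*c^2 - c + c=2*c^2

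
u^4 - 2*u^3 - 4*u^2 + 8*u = u*(u - 2)^2*(u + 2)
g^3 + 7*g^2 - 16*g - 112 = (g - 4)*(g + 4)*(g + 7)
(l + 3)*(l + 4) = l^2 + 7*l + 12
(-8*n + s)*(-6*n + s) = 48*n^2 - 14*n*s + s^2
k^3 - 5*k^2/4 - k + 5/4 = (k - 5/4)*(k - 1)*(k + 1)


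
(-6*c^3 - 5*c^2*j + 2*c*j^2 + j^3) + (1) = -6*c^3 - 5*c^2*j + 2*c*j^2 + j^3 + 1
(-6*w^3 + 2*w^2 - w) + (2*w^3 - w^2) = -4*w^3 + w^2 - w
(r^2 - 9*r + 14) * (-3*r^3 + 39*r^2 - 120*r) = -3*r^5 + 66*r^4 - 513*r^3 + 1626*r^2 - 1680*r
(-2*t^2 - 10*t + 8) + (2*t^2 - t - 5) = 3 - 11*t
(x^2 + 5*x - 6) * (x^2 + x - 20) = x^4 + 6*x^3 - 21*x^2 - 106*x + 120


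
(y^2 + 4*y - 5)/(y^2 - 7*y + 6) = (y + 5)/(y - 6)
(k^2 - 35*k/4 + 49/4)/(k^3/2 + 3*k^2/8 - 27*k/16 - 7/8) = 4*(k - 7)/(2*k^2 + 5*k + 2)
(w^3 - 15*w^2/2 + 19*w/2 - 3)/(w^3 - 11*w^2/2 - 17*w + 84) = (2*w^2 - 3*w + 1)/(2*w^2 + w - 28)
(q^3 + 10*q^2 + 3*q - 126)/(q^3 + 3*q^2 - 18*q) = (q + 7)/q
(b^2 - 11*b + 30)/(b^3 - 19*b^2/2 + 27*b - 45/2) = 2*(b - 6)/(2*b^2 - 9*b + 9)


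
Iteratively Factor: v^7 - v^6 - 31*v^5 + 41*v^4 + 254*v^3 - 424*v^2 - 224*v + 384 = (v + 4)*(v^6 - 5*v^5 - 11*v^4 + 85*v^3 - 86*v^2 - 80*v + 96) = (v + 1)*(v + 4)*(v^5 - 6*v^4 - 5*v^3 + 90*v^2 - 176*v + 96) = (v - 2)*(v + 1)*(v + 4)*(v^4 - 4*v^3 - 13*v^2 + 64*v - 48) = (v - 3)*(v - 2)*(v + 1)*(v + 4)*(v^3 - v^2 - 16*v + 16) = (v - 4)*(v - 3)*(v - 2)*(v + 1)*(v + 4)*(v^2 + 3*v - 4) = (v - 4)*(v - 3)*(v - 2)*(v - 1)*(v + 1)*(v + 4)*(v + 4)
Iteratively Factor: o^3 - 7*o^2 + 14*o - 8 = (o - 4)*(o^2 - 3*o + 2) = (o - 4)*(o - 1)*(o - 2)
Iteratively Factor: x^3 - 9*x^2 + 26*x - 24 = (x - 4)*(x^2 - 5*x + 6) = (x - 4)*(x - 3)*(x - 2)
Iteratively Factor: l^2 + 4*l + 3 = (l + 1)*(l + 3)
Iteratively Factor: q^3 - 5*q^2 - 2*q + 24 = (q - 3)*(q^2 - 2*q - 8) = (q - 3)*(q + 2)*(q - 4)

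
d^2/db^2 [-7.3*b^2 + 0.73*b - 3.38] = -14.6000000000000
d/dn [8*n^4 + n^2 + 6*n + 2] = 32*n^3 + 2*n + 6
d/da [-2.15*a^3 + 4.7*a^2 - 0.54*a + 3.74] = -6.45*a^2 + 9.4*a - 0.54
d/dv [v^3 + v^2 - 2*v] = 3*v^2 + 2*v - 2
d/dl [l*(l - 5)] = 2*l - 5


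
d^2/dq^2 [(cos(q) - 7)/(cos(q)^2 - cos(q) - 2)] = (9*sin(q)^4*cos(q) - 27*sin(q)^4 + 77*sin(q)^2 - 53*cos(q)/4 + 39*cos(3*q)/4 - cos(5*q)/2 - 4)/(sin(q)^2 + cos(q) + 1)^3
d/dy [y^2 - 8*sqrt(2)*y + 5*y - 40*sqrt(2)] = 2*y - 8*sqrt(2) + 5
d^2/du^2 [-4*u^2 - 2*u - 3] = -8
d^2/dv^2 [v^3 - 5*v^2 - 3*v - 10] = 6*v - 10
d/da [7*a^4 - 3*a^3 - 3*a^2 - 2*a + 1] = 28*a^3 - 9*a^2 - 6*a - 2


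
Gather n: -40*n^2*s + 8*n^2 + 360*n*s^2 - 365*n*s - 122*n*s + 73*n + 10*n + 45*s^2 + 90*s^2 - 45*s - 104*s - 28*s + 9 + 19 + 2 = n^2*(8 - 40*s) + n*(360*s^2 - 487*s + 83) + 135*s^2 - 177*s + 30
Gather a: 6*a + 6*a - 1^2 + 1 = 12*a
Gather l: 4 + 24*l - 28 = 24*l - 24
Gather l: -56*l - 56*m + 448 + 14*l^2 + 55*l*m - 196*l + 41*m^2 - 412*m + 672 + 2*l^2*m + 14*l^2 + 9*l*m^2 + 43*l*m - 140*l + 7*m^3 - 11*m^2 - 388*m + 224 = l^2*(2*m + 28) + l*(9*m^2 + 98*m - 392) + 7*m^3 + 30*m^2 - 856*m + 1344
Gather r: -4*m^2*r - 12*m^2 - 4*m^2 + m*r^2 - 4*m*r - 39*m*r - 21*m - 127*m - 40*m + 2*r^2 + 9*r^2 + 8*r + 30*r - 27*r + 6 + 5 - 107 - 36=-16*m^2 - 188*m + r^2*(m + 11) + r*(-4*m^2 - 43*m + 11) - 132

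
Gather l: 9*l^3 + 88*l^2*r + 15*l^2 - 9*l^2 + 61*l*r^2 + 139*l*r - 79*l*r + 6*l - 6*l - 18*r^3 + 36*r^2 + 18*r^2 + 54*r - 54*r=9*l^3 + l^2*(88*r + 6) + l*(61*r^2 + 60*r) - 18*r^3 + 54*r^2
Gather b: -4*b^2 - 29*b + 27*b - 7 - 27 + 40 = -4*b^2 - 2*b + 6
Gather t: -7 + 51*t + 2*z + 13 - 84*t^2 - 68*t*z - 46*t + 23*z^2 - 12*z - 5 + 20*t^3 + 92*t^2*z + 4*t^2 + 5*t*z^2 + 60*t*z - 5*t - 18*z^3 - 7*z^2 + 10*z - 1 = 20*t^3 + t^2*(92*z - 80) + t*(5*z^2 - 8*z) - 18*z^3 + 16*z^2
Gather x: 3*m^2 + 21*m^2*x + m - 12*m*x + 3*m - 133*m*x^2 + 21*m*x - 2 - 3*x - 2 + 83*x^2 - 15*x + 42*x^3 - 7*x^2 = 3*m^2 + 4*m + 42*x^3 + x^2*(76 - 133*m) + x*(21*m^2 + 9*m - 18) - 4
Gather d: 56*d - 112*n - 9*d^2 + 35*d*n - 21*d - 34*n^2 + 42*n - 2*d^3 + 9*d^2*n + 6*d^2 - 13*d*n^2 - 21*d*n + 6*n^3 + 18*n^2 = -2*d^3 + d^2*(9*n - 3) + d*(-13*n^2 + 14*n + 35) + 6*n^3 - 16*n^2 - 70*n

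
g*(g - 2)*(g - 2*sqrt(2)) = g^3 - 2*sqrt(2)*g^2 - 2*g^2 + 4*sqrt(2)*g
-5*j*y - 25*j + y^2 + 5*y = (-5*j + y)*(y + 5)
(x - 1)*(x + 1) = x^2 - 1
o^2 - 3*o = o*(o - 3)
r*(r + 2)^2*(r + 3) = r^4 + 7*r^3 + 16*r^2 + 12*r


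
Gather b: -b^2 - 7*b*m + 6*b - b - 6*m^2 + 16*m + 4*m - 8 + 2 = -b^2 + b*(5 - 7*m) - 6*m^2 + 20*m - 6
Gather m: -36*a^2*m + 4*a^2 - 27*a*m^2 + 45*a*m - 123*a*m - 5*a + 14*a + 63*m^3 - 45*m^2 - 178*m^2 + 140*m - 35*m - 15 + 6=4*a^2 + 9*a + 63*m^3 + m^2*(-27*a - 223) + m*(-36*a^2 - 78*a + 105) - 9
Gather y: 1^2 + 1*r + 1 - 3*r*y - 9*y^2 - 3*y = r - 9*y^2 + y*(-3*r - 3) + 2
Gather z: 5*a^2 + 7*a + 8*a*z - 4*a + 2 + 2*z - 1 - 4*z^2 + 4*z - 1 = 5*a^2 + 3*a - 4*z^2 + z*(8*a + 6)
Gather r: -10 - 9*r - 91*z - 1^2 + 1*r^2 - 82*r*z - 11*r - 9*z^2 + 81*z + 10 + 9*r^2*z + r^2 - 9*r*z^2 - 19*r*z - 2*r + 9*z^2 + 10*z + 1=r^2*(9*z + 2) + r*(-9*z^2 - 101*z - 22)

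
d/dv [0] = 0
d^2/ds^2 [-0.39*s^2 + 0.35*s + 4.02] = -0.780000000000000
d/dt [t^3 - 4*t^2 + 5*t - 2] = 3*t^2 - 8*t + 5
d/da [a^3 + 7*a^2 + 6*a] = 3*a^2 + 14*a + 6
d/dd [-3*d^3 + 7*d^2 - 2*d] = -9*d^2 + 14*d - 2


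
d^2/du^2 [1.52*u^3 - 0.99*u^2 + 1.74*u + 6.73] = 9.12*u - 1.98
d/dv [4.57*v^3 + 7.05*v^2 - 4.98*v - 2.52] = 13.71*v^2 + 14.1*v - 4.98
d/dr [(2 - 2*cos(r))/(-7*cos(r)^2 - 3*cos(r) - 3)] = 2*(-7*sin(r)^2 - 14*cos(r) + 1)*sin(r)/(7*cos(r)^2 + 3*cos(r) + 3)^2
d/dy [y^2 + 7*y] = 2*y + 7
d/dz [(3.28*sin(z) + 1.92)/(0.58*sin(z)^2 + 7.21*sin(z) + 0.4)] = (-2.2272*sin(z) + 0.9512*cos(2*z) - 13.4824)*cos(z)/(0.58*sin(z)^2 + 7.21*sin(z) + 0.4)^2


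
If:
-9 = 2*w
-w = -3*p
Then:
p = -3/2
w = -9/2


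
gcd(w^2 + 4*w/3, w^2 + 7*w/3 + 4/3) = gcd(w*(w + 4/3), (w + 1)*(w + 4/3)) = w + 4/3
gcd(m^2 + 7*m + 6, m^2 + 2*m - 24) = m + 6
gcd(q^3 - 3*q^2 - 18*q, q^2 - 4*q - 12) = q - 6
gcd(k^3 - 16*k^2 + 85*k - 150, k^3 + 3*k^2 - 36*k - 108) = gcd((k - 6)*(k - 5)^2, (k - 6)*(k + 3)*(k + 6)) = k - 6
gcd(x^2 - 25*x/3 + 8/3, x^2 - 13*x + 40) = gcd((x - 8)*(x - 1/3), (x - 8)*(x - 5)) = x - 8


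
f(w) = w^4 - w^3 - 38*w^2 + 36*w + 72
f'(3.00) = -111.00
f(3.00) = -108.00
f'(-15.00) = -12999.00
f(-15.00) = 44982.00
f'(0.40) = 5.38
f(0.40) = 80.28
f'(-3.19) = 118.06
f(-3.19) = -293.52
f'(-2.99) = 129.50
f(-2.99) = -268.71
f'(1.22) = -53.92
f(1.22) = 59.76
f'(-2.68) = 141.14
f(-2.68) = -226.58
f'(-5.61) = -338.29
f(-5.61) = -158.85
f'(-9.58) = -3028.12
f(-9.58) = 5541.74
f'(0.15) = 24.55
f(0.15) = 76.54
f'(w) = 4*w^3 - 3*w^2 - 76*w + 36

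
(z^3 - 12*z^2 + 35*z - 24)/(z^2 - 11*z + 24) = z - 1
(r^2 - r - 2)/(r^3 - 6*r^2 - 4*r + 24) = (r + 1)/(r^2 - 4*r - 12)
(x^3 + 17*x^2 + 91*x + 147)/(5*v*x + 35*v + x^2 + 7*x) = (x^2 + 10*x + 21)/(5*v + x)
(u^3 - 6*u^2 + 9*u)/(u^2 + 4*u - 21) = u*(u - 3)/(u + 7)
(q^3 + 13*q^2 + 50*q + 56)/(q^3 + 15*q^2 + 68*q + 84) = (q + 4)/(q + 6)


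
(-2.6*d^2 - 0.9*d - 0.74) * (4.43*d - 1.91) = -11.518*d^3 + 0.979000000000001*d^2 - 1.5592*d + 1.4134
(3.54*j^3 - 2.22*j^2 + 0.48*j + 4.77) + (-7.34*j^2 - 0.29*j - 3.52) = 3.54*j^3 - 9.56*j^2 + 0.19*j + 1.25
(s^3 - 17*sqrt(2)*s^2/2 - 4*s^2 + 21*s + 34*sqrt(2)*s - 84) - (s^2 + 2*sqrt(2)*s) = s^3 - 17*sqrt(2)*s^2/2 - 5*s^2 + 21*s + 32*sqrt(2)*s - 84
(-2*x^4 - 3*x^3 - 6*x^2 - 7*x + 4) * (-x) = 2*x^5 + 3*x^4 + 6*x^3 + 7*x^2 - 4*x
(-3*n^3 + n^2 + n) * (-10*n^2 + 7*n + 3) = 30*n^5 - 31*n^4 - 12*n^3 + 10*n^2 + 3*n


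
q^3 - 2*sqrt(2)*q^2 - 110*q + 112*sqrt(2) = (q - 8*sqrt(2))*(q - sqrt(2))*(q + 7*sqrt(2))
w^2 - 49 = (w - 7)*(w + 7)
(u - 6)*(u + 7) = u^2 + u - 42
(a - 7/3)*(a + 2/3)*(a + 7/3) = a^3 + 2*a^2/3 - 49*a/9 - 98/27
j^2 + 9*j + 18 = (j + 3)*(j + 6)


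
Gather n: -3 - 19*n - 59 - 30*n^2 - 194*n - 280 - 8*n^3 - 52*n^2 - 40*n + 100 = -8*n^3 - 82*n^2 - 253*n - 242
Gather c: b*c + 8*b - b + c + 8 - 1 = 7*b + c*(b + 1) + 7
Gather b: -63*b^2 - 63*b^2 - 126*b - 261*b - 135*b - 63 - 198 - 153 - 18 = -126*b^2 - 522*b - 432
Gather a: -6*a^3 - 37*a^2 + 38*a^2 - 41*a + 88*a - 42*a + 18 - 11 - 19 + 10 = -6*a^3 + a^2 + 5*a - 2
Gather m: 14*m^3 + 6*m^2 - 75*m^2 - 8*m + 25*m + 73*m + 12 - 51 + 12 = 14*m^3 - 69*m^2 + 90*m - 27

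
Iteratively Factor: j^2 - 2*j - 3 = (j + 1)*(j - 3)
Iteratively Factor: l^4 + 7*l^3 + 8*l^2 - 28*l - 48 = (l + 3)*(l^3 + 4*l^2 - 4*l - 16) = (l - 2)*(l + 3)*(l^2 + 6*l + 8) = (l - 2)*(l + 3)*(l + 4)*(l + 2)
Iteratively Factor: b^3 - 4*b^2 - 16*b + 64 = (b - 4)*(b^2 - 16) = (b - 4)*(b + 4)*(b - 4)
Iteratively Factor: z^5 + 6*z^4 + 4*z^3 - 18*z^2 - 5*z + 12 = (z - 1)*(z^4 + 7*z^3 + 11*z^2 - 7*z - 12) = (z - 1)*(z + 1)*(z^3 + 6*z^2 + 5*z - 12) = (z - 1)*(z + 1)*(z + 4)*(z^2 + 2*z - 3) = (z - 1)^2*(z + 1)*(z + 4)*(z + 3)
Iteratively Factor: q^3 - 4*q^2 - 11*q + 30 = (q + 3)*(q^2 - 7*q + 10) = (q - 2)*(q + 3)*(q - 5)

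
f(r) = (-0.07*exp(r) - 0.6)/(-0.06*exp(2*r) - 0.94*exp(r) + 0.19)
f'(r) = (-0.07*exp(r) - 0.6)*(0.12*exp(2*r) + 0.94*exp(r))/(-0.06*exp(2*r) - 0.94*exp(r) + 0.19)^2 - 0.07*exp(r)/(-0.06*exp(2*r) - 0.94*exp(r) + 0.19)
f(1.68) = 0.15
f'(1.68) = -0.13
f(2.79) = 0.06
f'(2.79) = -0.05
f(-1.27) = 7.87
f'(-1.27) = -27.10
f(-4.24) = -3.41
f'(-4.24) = -0.27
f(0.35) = 0.55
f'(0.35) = -0.61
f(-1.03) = 4.08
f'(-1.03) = -9.18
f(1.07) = 0.26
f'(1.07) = -0.26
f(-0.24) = 1.12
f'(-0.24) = -1.46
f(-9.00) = -3.16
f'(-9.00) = 0.00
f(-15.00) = -3.16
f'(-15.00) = 0.00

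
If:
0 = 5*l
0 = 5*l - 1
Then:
No Solution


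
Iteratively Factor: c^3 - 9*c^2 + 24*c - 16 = (c - 4)*(c^2 - 5*c + 4) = (c - 4)*(c - 1)*(c - 4)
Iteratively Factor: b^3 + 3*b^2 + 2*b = (b)*(b^2 + 3*b + 2) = b*(b + 2)*(b + 1)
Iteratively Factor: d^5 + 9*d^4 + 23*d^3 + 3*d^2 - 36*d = (d)*(d^4 + 9*d^3 + 23*d^2 + 3*d - 36) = d*(d + 4)*(d^3 + 5*d^2 + 3*d - 9) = d*(d + 3)*(d + 4)*(d^2 + 2*d - 3) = d*(d - 1)*(d + 3)*(d + 4)*(d + 3)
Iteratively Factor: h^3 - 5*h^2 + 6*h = (h - 3)*(h^2 - 2*h) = h*(h - 3)*(h - 2)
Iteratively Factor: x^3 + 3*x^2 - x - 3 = (x + 1)*(x^2 + 2*x - 3) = (x + 1)*(x + 3)*(x - 1)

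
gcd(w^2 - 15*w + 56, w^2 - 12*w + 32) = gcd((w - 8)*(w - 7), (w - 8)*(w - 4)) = w - 8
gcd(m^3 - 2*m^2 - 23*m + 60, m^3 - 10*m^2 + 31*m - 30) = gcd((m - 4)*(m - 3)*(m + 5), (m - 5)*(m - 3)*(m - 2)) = m - 3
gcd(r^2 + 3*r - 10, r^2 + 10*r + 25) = r + 5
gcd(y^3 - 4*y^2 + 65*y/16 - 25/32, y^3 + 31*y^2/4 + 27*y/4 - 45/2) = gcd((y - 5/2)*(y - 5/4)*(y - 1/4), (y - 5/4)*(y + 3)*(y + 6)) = y - 5/4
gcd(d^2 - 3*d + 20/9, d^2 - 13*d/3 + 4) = d - 4/3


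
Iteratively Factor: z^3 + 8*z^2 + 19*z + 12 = (z + 1)*(z^2 + 7*z + 12) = (z + 1)*(z + 4)*(z + 3)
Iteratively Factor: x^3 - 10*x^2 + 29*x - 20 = (x - 5)*(x^2 - 5*x + 4) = (x - 5)*(x - 1)*(x - 4)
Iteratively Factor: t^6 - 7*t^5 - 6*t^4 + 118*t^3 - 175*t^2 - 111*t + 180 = (t - 3)*(t^5 - 4*t^4 - 18*t^3 + 64*t^2 + 17*t - 60) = (t - 3)*(t + 4)*(t^4 - 8*t^3 + 14*t^2 + 8*t - 15) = (t - 3)*(t - 1)*(t + 4)*(t^3 - 7*t^2 + 7*t + 15) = (t - 3)^2*(t - 1)*(t + 4)*(t^2 - 4*t - 5) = (t - 5)*(t - 3)^2*(t - 1)*(t + 4)*(t + 1)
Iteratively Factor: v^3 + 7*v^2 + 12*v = (v + 4)*(v^2 + 3*v) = v*(v + 4)*(v + 3)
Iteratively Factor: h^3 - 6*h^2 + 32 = (h - 4)*(h^2 - 2*h - 8) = (h - 4)*(h + 2)*(h - 4)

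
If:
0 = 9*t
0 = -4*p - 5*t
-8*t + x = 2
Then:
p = 0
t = 0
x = 2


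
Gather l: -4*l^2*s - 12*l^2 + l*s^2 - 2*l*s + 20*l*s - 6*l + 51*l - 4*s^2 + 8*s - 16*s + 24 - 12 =l^2*(-4*s - 12) + l*(s^2 + 18*s + 45) - 4*s^2 - 8*s + 12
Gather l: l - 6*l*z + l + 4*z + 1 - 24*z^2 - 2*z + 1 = l*(2 - 6*z) - 24*z^2 + 2*z + 2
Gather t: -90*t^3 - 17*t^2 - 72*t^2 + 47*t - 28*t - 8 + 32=-90*t^3 - 89*t^2 + 19*t + 24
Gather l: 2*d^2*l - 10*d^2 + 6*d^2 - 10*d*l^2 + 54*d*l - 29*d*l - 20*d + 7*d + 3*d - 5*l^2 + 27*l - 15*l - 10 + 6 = -4*d^2 - 10*d + l^2*(-10*d - 5) + l*(2*d^2 + 25*d + 12) - 4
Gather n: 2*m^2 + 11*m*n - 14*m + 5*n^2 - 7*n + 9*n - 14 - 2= 2*m^2 - 14*m + 5*n^2 + n*(11*m + 2) - 16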